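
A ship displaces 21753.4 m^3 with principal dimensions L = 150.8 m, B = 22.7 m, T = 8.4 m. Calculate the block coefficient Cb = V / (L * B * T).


Formula: Cb = V / (L * B * T)
Step 1 — L * B * T = 150.8 * 22.7 * 8.4 = 28754.544 m^3
Step 2 — Cb = 21753.4 / 28754.544 ≈ 0.75652 (5 s.f.)

0.75652


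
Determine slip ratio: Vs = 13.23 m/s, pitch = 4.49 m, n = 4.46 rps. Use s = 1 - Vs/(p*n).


Formula: s = 1 - Vs / (p * n)
Step 1 — p * n = 4.49 * 4.46 = 20.0254
Step 2 — Vs / (p*n) = 13.23 / 20.0254 = 0.660661 (6 d.p.)
Step 3 — s = 1 - 0.660661 = 0.339339

0.339339


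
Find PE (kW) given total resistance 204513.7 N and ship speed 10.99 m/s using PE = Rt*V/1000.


Formula: PE = Rt * V / 1000 (kW)
Step 1 — PE (W) = 204513.7 * 10.99 = 2247605.563 W
Step 2 — PE (kW) = 2247605.563 / 1000 ≈ 2247.6 kW (5 s.f.)

2247.6 kW


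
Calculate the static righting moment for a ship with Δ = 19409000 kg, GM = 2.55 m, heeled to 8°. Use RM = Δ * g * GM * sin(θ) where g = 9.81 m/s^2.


Formula: GZ = GM * sin(theta); RM = disp * g * GZ
Step 1 — GZ = 2.55 * sin(8°) = 2.55 * 0.139173 = 0.354891 m
Step 2 — RM = 19409000 * 9.81 * 0.354891 ≈ 67572000 N·m (5 s.f.)

67572000 N·m


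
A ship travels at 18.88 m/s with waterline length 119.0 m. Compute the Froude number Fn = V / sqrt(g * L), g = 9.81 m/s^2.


Formula: Fn = V / sqrt(g * L)
Step 1 — g * L = 9.81 * 119.0 = 1167.39
Step 2 — sqrt(g * L) = sqrt(1167.39) = 34.167089
Step 3 — Fn = 18.88 / 34.167089 ≈ 0.55258 (5 s.f.)

0.55258


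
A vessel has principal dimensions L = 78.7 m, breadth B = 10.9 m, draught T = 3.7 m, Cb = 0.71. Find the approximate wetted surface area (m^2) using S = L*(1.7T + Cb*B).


Formula: S = 1.7*L*T + V/T with V = Cb*L*B*T, i.e. S = L * (1.7*T + Cb*B)
Step 1 — 1.7*T = 1.7 * 3.7 = 6.29 m
Step 2 — Cb*B = 0.71 * 10.9 = 7.739 m
Step 3 — 1.7*T + Cb*B = 6.29 + 7.739 = 14.029 m
Step 4 — S = 78.7 * 14.029 ≈ 1104.1 m^2 (5 s.f.)

1104.1 m^2


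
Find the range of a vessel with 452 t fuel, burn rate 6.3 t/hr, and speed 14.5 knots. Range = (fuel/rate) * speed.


Formula: endurance = fuel / rate; range = endurance * speed
Step 1 — endurance = 452 / 6.3 = 71.746 hours
Step 2 — range = 71.746 * 14.5 ≈ 1040.3 nautical miles (5 s.f.)

1040.3 NM


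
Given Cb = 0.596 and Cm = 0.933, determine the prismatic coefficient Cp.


Formula: Cp = Cb / Cm
Substituting: Cp = 0.596 / 0.933
Result: Cp ≈ 0.63880 (5 s.f.)

0.63880


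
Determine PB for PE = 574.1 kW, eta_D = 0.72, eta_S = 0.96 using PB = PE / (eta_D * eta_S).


Formula: PB = PE / (eta_D * eta_S)
Step 1 — combined efficiency = eta_D * eta_S = 0.72 * 0.96 = 0.6912
Step 2 — PB = 574.1 / 0.6912 ≈ 830.58 kW (5 s.f.)

830.58 kW


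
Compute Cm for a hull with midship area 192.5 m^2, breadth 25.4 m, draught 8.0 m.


Formula: Cm = Am / (B * T)
Step 1 — B * T = 25.4 * 8.0 = 203.2 m^2
Step 2 — Cm = 192.5 / 203.2 ≈ 0.94734 (5 s.f.)

0.94734


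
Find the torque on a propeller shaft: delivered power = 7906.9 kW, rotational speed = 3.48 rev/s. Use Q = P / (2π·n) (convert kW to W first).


Formula: Q = P_W / (2 * pi * n)
Step 1 — P_W = 7906.9 kW * 1000 = 7906900.0 W
Step 2 — 2 * pi * n = 2 * pi * 3.48 = 21.865485
Step 3 — Q = 7906900.0 / 21.865485 ≈ 361620 N·m (5 s.f.)

361620 N·m


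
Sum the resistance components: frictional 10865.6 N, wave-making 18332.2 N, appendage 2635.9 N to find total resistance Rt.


Formula: Rt = Rf + Rw + Ra
Substituting: Rt = 10865.6 + 18332.2 + 2635.9
Result: Rt = 31833.7 N

31833.7 N


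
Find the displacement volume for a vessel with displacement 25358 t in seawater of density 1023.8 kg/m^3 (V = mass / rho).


Formula: V = mass / rho
Step 1 — convert tonnes to kg: 25358 t * 1000 = 25358000 kg
Step 2 — V = 25358000 / 1023.8 ≈ 24769 m^3 (5 s.f.)

24769 m^3


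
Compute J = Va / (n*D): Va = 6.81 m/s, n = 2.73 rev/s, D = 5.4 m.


Formula: J = Va / (n * D)
Step 1 — n * D = 2.73 * 5.4 = 14.742
Step 2 — J = 6.81 / 14.742 ≈ 0.46195 (5 s.f.)

0.46195


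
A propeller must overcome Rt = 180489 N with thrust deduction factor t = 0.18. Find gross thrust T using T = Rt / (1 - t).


Formula: T = Rt / (1 - t)
Step 1 — (1 - t) = 1 - 0.18 = 0.82
Step 2 — T = 180489 / 0.82 ≈ 220110 N (5 s.f.)

220110 N


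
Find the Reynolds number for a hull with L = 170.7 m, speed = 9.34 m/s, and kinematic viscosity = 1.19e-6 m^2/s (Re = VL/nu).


Formula: Re = V * L / nu
Step 1 — V * L = 9.34 * 170.7 = 1594.338 m^2/s
Step 2 — Re = 1594.338 / 1.19e-6 = 1.34e+09

1.34e+09


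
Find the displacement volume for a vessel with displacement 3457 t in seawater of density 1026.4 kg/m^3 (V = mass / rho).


Formula: V = mass / rho
Step 1 — convert tonnes to kg: 3457 t * 1000 = 3457000 kg
Step 2 — V = 3457000 / 1026.4 ≈ 3368.1 m^3 (5 s.f.)

3368.1 m^3


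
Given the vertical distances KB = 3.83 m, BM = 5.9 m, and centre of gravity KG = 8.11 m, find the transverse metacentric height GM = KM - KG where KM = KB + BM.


Formula: GM = KB + BM - KG
Step 1 — KM = KB + BM = 3.83 + 5.9 = 9.73 m
Step 2 — GM = KM - KG = 9.73 - 8.11 = 1.62 m

1.62 m


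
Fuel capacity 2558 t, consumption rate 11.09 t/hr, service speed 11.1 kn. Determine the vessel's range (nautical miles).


Formula: endurance = fuel / rate; range = endurance * speed
Step 1 — endurance = 2558 / 11.09 = 230.6583 hours
Step 2 — range = 230.6583 * 11.1 ≈ 2560.3 nautical miles (5 s.f.)

2560.3 NM


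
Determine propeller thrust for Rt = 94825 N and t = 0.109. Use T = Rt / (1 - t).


Formula: T = Rt / (1 - t)
Step 1 — (1 - t) = 1 - 0.109 = 0.891
Step 2 — T = 94825 / 0.891 ≈ 106430 N (5 s.f.)

106430 N


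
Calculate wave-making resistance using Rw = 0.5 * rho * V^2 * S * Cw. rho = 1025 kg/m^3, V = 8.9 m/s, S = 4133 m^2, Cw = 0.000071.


Formula: Rw = 0.5 * rho * V^2 * S * Cw
Step 1 — V^2 = 8.9^2 = 79.21
Step 2 — 0.5 * rho * V^2 = 0.5 * 1025 * 79.21 = 40595.125
Step 3 — Rw = 40595.125 * 4133 * 0.000071 ≈ 11912 N (5 s.f.)

11912 N


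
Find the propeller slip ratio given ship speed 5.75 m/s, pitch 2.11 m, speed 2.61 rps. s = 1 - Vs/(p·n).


Formula: s = 1 - Vs / (p * n)
Step 1 — p * n = 2.11 * 2.61 = 5.5071
Step 2 — Vs / (p*n) = 5.75 / 5.5071 = 1.044107 (6 d.p.)
Step 3 — s = 1 - 1.044107 = -0.044107

-0.044107


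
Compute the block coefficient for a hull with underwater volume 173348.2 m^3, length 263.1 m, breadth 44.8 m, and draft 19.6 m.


Formula: Cb = V / (L * B * T)
Step 1 — L * B * T = 263.1 * 44.8 * 19.6 = 231022.848 m^3
Step 2 — Cb = 173348.2 / 231022.848 ≈ 0.75035 (5 s.f.)

0.75035


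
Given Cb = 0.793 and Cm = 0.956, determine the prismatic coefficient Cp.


Formula: Cp = Cb / Cm
Substituting: Cp = 0.793 / 0.956
Result: Cp ≈ 0.82950 (5 s.f.)

0.82950


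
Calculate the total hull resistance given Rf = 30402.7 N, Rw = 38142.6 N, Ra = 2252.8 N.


Formula: Rt = Rf + Rw + Ra
Substituting: Rt = 30402.7 + 38142.6 + 2252.8
Result: Rt = 70798.1 N

70798.1 N


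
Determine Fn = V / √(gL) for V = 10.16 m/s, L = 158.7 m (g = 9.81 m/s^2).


Formula: Fn = V / sqrt(g * L)
Step 1 — g * L = 9.81 * 158.7 = 1556.847
Step 2 — sqrt(g * L) = sqrt(1556.847) = 39.456901
Step 3 — Fn = 10.16 / 39.456901 ≈ 0.25750 (5 s.f.)

0.25750


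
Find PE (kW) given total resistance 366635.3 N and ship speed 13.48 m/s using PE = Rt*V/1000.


Formula: PE = Rt * V / 1000 (kW)
Step 1 — PE (W) = 366635.3 * 13.48 = 4942243.844 W
Step 2 — PE (kW) = 4942243.844 / 1000 ≈ 4942.2 kW (5 s.f.)

4942.2 kW


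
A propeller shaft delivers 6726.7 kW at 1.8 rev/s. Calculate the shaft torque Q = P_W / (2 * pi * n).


Formula: Q = P_W / (2 * pi * n)
Step 1 — P_W = 6726.7 kW * 1000 = 6726700.0 W
Step 2 — 2 * pi * n = 2 * pi * 1.8 = 11.309734
Step 3 — Q = 6726700.0 / 11.309734 ≈ 594770 N·m (5 s.f.)

594770 N·m


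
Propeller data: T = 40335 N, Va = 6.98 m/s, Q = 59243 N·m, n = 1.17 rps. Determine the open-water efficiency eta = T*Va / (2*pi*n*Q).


Formula: eta = T * Va / (2 * pi * n * Q)
Step 1 — numerator = T * Va = 40335 * 6.98 = 281538.3
Step 2 — 2 * pi * n = 2 * pi * 1.17 = 7.351327
Step 3 — denominator = 7.351327 * 59243 = 435514.67
Step 4 — eta = 281538.3 / 435514.67 ≈ 0.64645 (5 s.f.)

0.64645


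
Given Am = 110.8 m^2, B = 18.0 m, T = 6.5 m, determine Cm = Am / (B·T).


Formula: Cm = Am / (B * T)
Step 1 — B * T = 18.0 * 6.5 = 117.0 m^2
Step 2 — Cm = 110.8 / 117.0 ≈ 0.94701 (5 s.f.)

0.94701


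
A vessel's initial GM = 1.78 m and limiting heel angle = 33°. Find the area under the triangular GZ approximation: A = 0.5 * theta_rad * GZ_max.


Formula: GZ_max = GM * sin(theta); Area = 0.5 * theta_rad * GZ_max
Step 1 — GZ_max = 1.78 * sin(33°) = 1.78 * 0.544639 = 0.969457 m
Step 2 — theta_rad = 33 * pi/180 = 0.575959 rad
Step 3 — Area = 0.5 * 0.575959 * 0.969457 ≈ 0.27918 m·rad (5 s.f.)

0.27918 m·rad


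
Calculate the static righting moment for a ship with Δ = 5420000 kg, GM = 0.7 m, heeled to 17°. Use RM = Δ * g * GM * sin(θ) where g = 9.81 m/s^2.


Formula: GZ = GM * sin(theta); RM = disp * g * GZ
Step 1 — GZ = 0.7 * sin(17°) = 0.7 * 0.292372 = 0.20466 m
Step 2 — RM = 5420000 * 9.81 * 0.20466 ≈ 10882000 N·m (5 s.f.)

10882000 N·m


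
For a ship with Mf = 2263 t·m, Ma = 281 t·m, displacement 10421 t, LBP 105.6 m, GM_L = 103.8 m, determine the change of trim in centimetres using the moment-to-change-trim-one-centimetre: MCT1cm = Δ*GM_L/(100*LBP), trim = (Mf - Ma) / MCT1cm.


Formula: net trimming moment = Mf - Ma; MCT1cm = Δ*GM_L/(100*LBP); trim = net moment / MCT1cm
Step 1 — net trimming moment = 2263 - 281 = 1982 t·m
Step 2 — MCT1cm = 10421 * 103.8 / (100 * 105.6) = 102.4337 t·m/cm
Step 3 — trim = 1982 / 102.4337 ≈ 19.349 cm (5 s.f.)

19.349 cm


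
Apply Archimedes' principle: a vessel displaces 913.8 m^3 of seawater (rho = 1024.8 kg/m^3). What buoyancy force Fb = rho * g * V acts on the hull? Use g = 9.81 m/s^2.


Formula: Fb = rho * g * V
Substituting: Fb = 1024.8 * 9.81 * 913.8
Intermediate: 1024.8 * 9.81 = 10053.288
Result: Fb = 10053.288 * 913.8 ≈ 9186700 N (5 s.f.)

9186700 N


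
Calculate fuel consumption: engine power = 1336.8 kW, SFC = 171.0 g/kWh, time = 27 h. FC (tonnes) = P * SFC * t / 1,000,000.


Formula: FC (tonnes) = P * SFC * t / 1,000,000
Step 1 — P * SFC * t = 1336.8 * 171.0 * 27 = 6172005.6 g
Step 2 — FC (tonnes) = 6172005.6 / 1,000,000 ≈ 6.1720 tonnes (5 s.f.)

6.1720 tonnes


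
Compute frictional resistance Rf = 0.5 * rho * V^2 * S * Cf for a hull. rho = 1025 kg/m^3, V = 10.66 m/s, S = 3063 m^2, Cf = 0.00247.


Formula: Rf = 0.5 * rho * V^2 * S * Cf
Step 1 — V^2 = 10.66^2 = 113.6356
Step 2 — 0.5 * rho * V^2 = 0.5 * 1025 * 113.6356 = 58238.245
Step 3 — Rf = 58238.245 * 3063 * 0.00247 ≈ 440610 N (5 s.f.)

440610 N


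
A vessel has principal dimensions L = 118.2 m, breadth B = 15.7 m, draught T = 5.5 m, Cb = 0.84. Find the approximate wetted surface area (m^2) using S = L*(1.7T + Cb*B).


Formula: S = 1.7*L*T + V/T with V = Cb*L*B*T, i.e. S = L * (1.7*T + Cb*B)
Step 1 — 1.7*T = 1.7 * 5.5 = 9.35 m
Step 2 — Cb*B = 0.84 * 15.7 = 13.188 m
Step 3 — 1.7*T + Cb*B = 9.35 + 13.188 = 22.538 m
Step 4 — S = 118.2 * 22.538 ≈ 2664.0 m^2 (5 s.f.)

2664.0 m^2


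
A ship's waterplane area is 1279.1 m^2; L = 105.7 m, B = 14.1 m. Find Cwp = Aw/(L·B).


Formula: Cwp = Aw / (L * B)
Step 1 — L * B = 105.7 * 14.1 = 1490.37 m^2
Step 2 — Cwp = 1279.1 / 1490.37 ≈ 0.85824 (5 s.f.)

0.85824


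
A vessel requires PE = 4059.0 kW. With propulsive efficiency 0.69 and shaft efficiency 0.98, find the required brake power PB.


Formula: PB = PE / (eta_D * eta_S)
Step 1 — combined efficiency = eta_D * eta_S = 0.69 * 0.98 = 0.6762
Step 2 — PB = 4059.0 / 0.6762 ≈ 6002.7 kW (5 s.f.)

6002.7 kW


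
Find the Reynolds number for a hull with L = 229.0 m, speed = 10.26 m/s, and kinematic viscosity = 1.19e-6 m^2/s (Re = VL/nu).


Formula: Re = V * L / nu
Step 1 — V * L = 10.26 * 229.0 = 2349.54 m^2/s
Step 2 — Re = 2349.54 / 1.19e-6 = 1.97e+09

1.97e+09


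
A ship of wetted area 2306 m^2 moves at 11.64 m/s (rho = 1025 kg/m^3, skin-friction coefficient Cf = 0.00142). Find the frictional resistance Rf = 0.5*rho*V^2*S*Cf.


Formula: Rf = 0.5 * rho * V^2 * S * Cf
Step 1 — V^2 = 11.64^2 = 135.4896
Step 2 — 0.5 * rho * V^2 = 0.5 * 1025 * 135.4896 = 69438.42
Step 3 — Rf = 69438.42 * 2306 * 0.00142 ≈ 227380 N (5 s.f.)

227380 N


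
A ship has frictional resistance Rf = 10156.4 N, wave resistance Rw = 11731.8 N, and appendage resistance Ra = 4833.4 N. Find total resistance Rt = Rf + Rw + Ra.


Formula: Rt = Rf + Rw + Ra
Substituting: Rt = 10156.4 + 11731.8 + 4833.4
Result: Rt = 26721.6 N

26721.6 N


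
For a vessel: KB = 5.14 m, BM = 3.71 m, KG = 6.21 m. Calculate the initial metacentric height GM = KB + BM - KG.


Formula: GM = KB + BM - KG
Step 1 — KM = KB + BM = 5.14 + 3.71 = 8.85 m
Step 2 — GM = KM - KG = 8.85 - 6.21 = 2.64 m

2.64 m


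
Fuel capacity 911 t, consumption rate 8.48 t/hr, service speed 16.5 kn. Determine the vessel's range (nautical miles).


Formula: endurance = fuel / rate; range = endurance * speed
Step 1 — endurance = 911 / 8.48 = 107.4292 hours
Step 2 — range = 107.4292 * 16.5 ≈ 1772.6 nautical miles (5 s.f.)

1772.6 NM


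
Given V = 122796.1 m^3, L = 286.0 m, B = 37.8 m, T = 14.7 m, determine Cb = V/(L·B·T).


Formula: Cb = V / (L * B * T)
Step 1 — L * B * T = 286.0 * 37.8 * 14.7 = 158918.76 m^3
Step 2 — Cb = 122796.1 / 158918.76 ≈ 0.77270 (5 s.f.)

0.77270


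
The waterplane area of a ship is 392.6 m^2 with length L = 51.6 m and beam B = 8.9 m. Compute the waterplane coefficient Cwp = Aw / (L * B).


Formula: Cwp = Aw / (L * B)
Step 1 — L * B = 51.6 * 8.9 = 459.24 m^2
Step 2 — Cwp = 392.6 / 459.24 ≈ 0.85489 (5 s.f.)

0.85489


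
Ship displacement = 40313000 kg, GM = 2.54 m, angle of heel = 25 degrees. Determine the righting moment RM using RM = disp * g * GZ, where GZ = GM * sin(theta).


Formula: GZ = GM * sin(theta); RM = disp * g * GZ
Step 1 — GZ = 2.54 * sin(25°) = 2.54 * 0.422618 = 1.07345 m
Step 2 — RM = 40313000 * 9.81 * 1.07345 ≈ 424520000 N·m (5 s.f.)

424520000 N·m


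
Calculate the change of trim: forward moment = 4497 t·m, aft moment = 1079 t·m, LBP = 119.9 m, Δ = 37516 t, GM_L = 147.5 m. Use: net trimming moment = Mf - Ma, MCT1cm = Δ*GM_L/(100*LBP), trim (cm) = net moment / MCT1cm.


Formula: net trimming moment = Mf - Ma; MCT1cm = Δ*GM_L/(100*LBP); trim = net moment / MCT1cm
Step 1 — net trimming moment = 4497 - 1079 = 3418 t·m
Step 2 — MCT1cm = 37516 * 147.5 / (100 * 119.9) = 461.5188 t·m/cm
Step 3 — trim = 3418 / 461.5188 ≈ 7.4060 cm (5 s.f.)

7.4060 cm


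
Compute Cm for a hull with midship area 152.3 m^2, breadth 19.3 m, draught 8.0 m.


Formula: Cm = Am / (B * T)
Step 1 — B * T = 19.3 * 8.0 = 154.4 m^2
Step 2 — Cm = 152.3 / 154.4 ≈ 0.98640 (5 s.f.)

0.98640


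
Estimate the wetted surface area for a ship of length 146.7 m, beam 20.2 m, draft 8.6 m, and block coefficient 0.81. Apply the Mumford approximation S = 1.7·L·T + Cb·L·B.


Formula: S = 1.7*L*T + V/T with V = Cb*L*B*T, i.e. S = L * (1.7*T + Cb*B)
Step 1 — 1.7*T = 1.7 * 8.6 = 14.62 m
Step 2 — Cb*B = 0.81 * 20.2 = 16.362 m
Step 3 — 1.7*T + Cb*B = 14.62 + 16.362 = 30.982 m
Step 4 — S = 146.7 * 30.982 ≈ 4545.1 m^2 (5 s.f.)

4545.1 m^2


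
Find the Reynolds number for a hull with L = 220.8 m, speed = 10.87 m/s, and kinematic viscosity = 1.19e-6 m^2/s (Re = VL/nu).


Formula: Re = V * L / nu
Step 1 — V * L = 10.87 * 220.8 = 2400.096 m^2/s
Step 2 — Re = 2400.096 / 1.19e-6 = 2.02e+09

2.02e+09


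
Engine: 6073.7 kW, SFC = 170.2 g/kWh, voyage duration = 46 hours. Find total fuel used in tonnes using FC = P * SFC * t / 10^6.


Formula: FC (tonnes) = P * SFC * t / 1,000,000
Step 1 — P * SFC * t = 6073.7 * 170.2 * 46 = 47552212.04 g
Step 2 — FC (tonnes) = 47552212.04 / 1,000,000 ≈ 47.552 tonnes (5 s.f.)

47.552 tonnes


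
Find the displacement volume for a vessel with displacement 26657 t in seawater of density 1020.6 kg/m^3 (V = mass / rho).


Formula: V = mass / rho
Step 1 — convert tonnes to kg: 26657 t * 1000 = 26657000 kg
Step 2 — V = 26657000 / 1020.6 ≈ 26119 m^3 (5 s.f.)

26119 m^3


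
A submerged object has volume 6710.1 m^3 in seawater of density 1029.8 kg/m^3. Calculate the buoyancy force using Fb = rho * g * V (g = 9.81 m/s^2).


Formula: Fb = rho * g * V
Substituting: Fb = 1029.8 * 9.81 * 6710.1
Intermediate: 1029.8 * 9.81 = 10102.338
Result: Fb = 10102.338 * 6710.1 ≈ 67788000 N (5 s.f.)

67788000 N


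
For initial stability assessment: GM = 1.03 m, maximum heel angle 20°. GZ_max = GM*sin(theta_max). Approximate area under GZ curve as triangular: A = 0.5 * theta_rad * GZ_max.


Formula: GZ_max = GM * sin(theta); Area = 0.5 * theta_rad * GZ_max
Step 1 — GZ_max = 1.03 * sin(20°) = 1.03 * 0.34202 = 0.352281 m
Step 2 — theta_rad = 20 * pi/180 = 0.349066 rad
Step 3 — Area = 0.5 * 0.349066 * 0.352281 ≈ 0.061485 m·rad (5 s.f.)

0.061485 m·rad


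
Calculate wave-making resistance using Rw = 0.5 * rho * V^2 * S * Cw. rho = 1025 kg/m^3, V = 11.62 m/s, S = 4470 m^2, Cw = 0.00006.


Formula: Rw = 0.5 * rho * V^2 * S * Cw
Step 1 — V^2 = 11.62^2 = 135.0244
Step 2 — 0.5 * rho * V^2 = 0.5 * 1025 * 135.0244 = 69200.005
Step 3 — Rw = 69200.005 * 4470 * 0.00006 ≈ 18559 N (5 s.f.)

18559 N


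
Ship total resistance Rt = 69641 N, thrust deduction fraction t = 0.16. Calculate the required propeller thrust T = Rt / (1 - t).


Formula: T = Rt / (1 - t)
Step 1 — (1 - t) = 1 - 0.16 = 0.84
Step 2 — T = 69641 / 0.84 ≈ 82906 N (5 s.f.)

82906 N


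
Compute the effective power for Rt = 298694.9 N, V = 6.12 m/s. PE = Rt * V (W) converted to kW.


Formula: PE = Rt * V / 1000 (kW)
Step 1 — PE (W) = 298694.9 * 6.12 = 1828012.788 W
Step 2 — PE (kW) = 1828012.788 / 1000 ≈ 1828.0 kW (5 s.f.)

1828.0 kW


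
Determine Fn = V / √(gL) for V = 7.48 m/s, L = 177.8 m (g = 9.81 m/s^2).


Formula: Fn = V / sqrt(g * L)
Step 1 — g * L = 9.81 * 177.8 = 1744.218
Step 2 — sqrt(g * L) = sqrt(1744.218) = 41.763836
Step 3 — Fn = 7.48 / 41.763836 ≈ 0.17910 (5 s.f.)

0.17910


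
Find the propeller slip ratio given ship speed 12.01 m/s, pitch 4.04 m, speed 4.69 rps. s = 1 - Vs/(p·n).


Formula: s = 1 - Vs / (p * n)
Step 1 — p * n = 4.04 * 4.69 = 18.9476
Step 2 — Vs / (p*n) = 12.01 / 18.9476 = 0.633853 (6 d.p.)
Step 3 — s = 1 - 0.633853 = 0.366147

0.366147


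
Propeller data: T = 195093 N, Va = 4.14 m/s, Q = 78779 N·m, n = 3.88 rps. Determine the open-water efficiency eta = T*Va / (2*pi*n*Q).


Formula: eta = T * Va / (2 * pi * n * Q)
Step 1 — numerator = T * Va = 195093 * 4.14 = 807685.02
Step 2 — 2 * pi * n = 2 * pi * 3.88 = 24.378759
Step 3 — denominator = 24.378759 * 78779 = 1920534.26
Step 4 — eta = 807685.02 / 1920534.26 ≈ 0.42055 (5 s.f.)

0.42055


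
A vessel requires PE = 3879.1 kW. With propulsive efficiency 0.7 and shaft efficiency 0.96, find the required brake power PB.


Formula: PB = PE / (eta_D * eta_S)
Step 1 — combined efficiency = eta_D * eta_S = 0.7 * 0.96 = 0.672
Step 2 — PB = 3879.1 / 0.672 ≈ 5772.5 kW (5 s.f.)

5772.5 kW


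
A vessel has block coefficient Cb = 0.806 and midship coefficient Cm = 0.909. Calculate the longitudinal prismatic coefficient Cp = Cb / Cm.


Formula: Cp = Cb / Cm
Substituting: Cp = 0.806 / 0.909
Result: Cp ≈ 0.88669 (5 s.f.)

0.88669


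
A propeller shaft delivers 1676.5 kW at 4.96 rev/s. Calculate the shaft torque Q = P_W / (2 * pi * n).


Formula: Q = P_W / (2 * pi * n)
Step 1 — P_W = 1676.5 kW * 1000 = 1676500.0 W
Step 2 — 2 * pi * n = 2 * pi * 4.96 = 31.164599
Step 3 — Q = 1676500.0 / 31.164599 ≈ 53795 N·m (5 s.f.)

53795 N·m


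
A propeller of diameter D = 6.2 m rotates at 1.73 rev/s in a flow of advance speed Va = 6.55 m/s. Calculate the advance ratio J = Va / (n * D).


Formula: J = Va / (n * D)
Step 1 — n * D = 1.73 * 6.2 = 10.726
Step 2 — J = 6.55 / 10.726 ≈ 0.61067 (5 s.f.)

0.61067


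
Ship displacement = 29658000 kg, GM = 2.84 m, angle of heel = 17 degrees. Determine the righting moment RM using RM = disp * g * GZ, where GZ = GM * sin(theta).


Formula: GZ = GM * sin(theta); RM = disp * g * GZ
Step 1 — GZ = 2.84 * sin(17°) = 2.84 * 0.292372 = 0.830336 m
Step 2 — RM = 29658000 * 9.81 * 0.830336 ≈ 241580000 N·m (5 s.f.)

241580000 N·m


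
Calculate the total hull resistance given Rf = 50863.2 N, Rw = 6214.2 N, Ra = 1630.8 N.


Formula: Rt = Rf + Rw + Ra
Substituting: Rt = 50863.2 + 6214.2 + 1630.8
Result: Rt = 58708.2 N

58708.2 N


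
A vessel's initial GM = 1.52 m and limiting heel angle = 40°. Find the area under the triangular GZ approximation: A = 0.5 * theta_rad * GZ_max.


Formula: GZ_max = GM * sin(theta); Area = 0.5 * theta_rad * GZ_max
Step 1 — GZ_max = 1.52 * sin(40°) = 1.52 * 0.642788 = 0.977038 m
Step 2 — theta_rad = 40 * pi/180 = 0.698132 rad
Step 3 — Area = 0.5 * 0.698132 * 0.977038 ≈ 0.34105 m·rad (5 s.f.)

0.34105 m·rad


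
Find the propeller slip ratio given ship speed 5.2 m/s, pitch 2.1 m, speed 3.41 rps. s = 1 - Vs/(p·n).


Formula: s = 1 - Vs / (p * n)
Step 1 — p * n = 2.1 * 3.41 = 7.161
Step 2 — Vs / (p*n) = 5.2 / 7.161 = 0.726156 (6 d.p.)
Step 3 — s = 1 - 0.726156 = 0.273844

0.273844


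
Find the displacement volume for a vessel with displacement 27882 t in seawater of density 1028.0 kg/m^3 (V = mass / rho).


Formula: V = mass / rho
Step 1 — convert tonnes to kg: 27882 t * 1000 = 27882000 kg
Step 2 — V = 27882000 / 1028.0 ≈ 27123 m^3 (5 s.f.)

27123 m^3


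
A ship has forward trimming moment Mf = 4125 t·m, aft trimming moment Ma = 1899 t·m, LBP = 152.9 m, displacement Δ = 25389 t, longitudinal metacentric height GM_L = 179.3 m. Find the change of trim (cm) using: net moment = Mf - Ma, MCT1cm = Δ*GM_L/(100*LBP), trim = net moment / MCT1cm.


Formula: net trimming moment = Mf - Ma; MCT1cm = Δ*GM_L/(100*LBP); trim = net moment / MCT1cm
Step 1 — net trimming moment = 4125 - 1899 = 2226 t·m
Step 2 — MCT1cm = 25389 * 179.3 / (100 * 152.9) = 297.7271 t·m/cm
Step 3 — trim = 2226 / 297.7271 ≈ 7.4766 cm (5 s.f.)

7.4766 cm


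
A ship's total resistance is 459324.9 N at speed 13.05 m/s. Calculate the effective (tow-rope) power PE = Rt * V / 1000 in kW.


Formula: PE = Rt * V / 1000 (kW)
Step 1 — PE (W) = 459324.9 * 13.05 = 5994189.945 W
Step 2 — PE (kW) = 5994189.945 / 1000 ≈ 5994.2 kW (5 s.f.)

5994.2 kW


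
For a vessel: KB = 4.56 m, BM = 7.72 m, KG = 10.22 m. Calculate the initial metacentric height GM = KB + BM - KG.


Formula: GM = KB + BM - KG
Step 1 — KM = KB + BM = 4.56 + 7.72 = 12.28 m
Step 2 — GM = KM - KG = 12.28 - 10.22 = 2.06 m

2.06 m


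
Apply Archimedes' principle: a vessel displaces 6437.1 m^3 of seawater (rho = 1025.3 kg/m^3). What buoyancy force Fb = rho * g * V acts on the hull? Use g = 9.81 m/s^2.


Formula: Fb = rho * g * V
Substituting: Fb = 1025.3 * 9.81 * 6437.1
Intermediate: 1025.3 * 9.81 = 10058.193
Result: Fb = 10058.193 * 6437.1 ≈ 64746000 N (5 s.f.)

64746000 N


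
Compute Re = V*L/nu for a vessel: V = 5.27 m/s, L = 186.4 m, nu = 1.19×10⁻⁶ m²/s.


Formula: Re = V * L / nu
Step 1 — V * L = 5.27 * 186.4 = 982.328 m^2/s
Step 2 — Re = 982.328 / 1.19e-6 = 8.25e+08

8.25e+08


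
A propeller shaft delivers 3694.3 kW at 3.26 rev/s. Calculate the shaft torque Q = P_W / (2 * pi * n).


Formula: Q = P_W / (2 * pi * n)
Step 1 — P_W = 3694.3 kW * 1000 = 3694300.0 W
Step 2 — 2 * pi * n = 2 * pi * 3.26 = 20.483184
Step 3 — Q = 3694300.0 / 20.483184 ≈ 180360 N·m (5 s.f.)

180360 N·m


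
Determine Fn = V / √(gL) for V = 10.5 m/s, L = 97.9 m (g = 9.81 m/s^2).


Formula: Fn = V / sqrt(g * L)
Step 1 — g * L = 9.81 * 97.9 = 960.399
Step 2 — sqrt(g * L) = sqrt(960.399) = 30.990305
Step 3 — Fn = 10.5 / 30.990305 ≈ 0.33882 (5 s.f.)

0.33882


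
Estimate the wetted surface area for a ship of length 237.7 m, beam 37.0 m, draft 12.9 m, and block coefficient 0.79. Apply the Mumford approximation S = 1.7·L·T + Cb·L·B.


Formula: S = 1.7*L*T + V/T with V = Cb*L*B*T, i.e. S = L * (1.7*T + Cb*B)
Step 1 — 1.7*T = 1.7 * 12.9 = 21.93 m
Step 2 — Cb*B = 0.79 * 37.0 = 29.23 m
Step 3 — 1.7*T + Cb*B = 21.93 + 29.23 = 51.16 m
Step 4 — S = 237.7 * 51.16 ≈ 12161 m^2 (5 s.f.)

12161 m^2


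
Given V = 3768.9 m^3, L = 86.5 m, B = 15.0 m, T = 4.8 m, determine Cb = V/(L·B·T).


Formula: Cb = V / (L * B * T)
Step 1 — L * B * T = 86.5 * 15.0 * 4.8 = 6228.0 m^3
Step 2 — Cb = 3768.9 / 6228.0 ≈ 0.60515 (5 s.f.)

0.60515


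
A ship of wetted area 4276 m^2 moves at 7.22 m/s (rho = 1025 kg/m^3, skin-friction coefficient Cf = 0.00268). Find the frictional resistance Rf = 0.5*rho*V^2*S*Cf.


Formula: Rf = 0.5 * rho * V^2 * S * Cf
Step 1 — V^2 = 7.22^2 = 52.1284
Step 2 — 0.5 * rho * V^2 = 0.5 * 1025 * 52.1284 = 26715.805
Step 3 — Rf = 26715.805 * 4276 * 0.00268 ≈ 306150 N (5 s.f.)

306150 N


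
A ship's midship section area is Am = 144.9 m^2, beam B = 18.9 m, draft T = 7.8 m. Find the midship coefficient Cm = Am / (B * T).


Formula: Cm = Am / (B * T)
Step 1 — B * T = 18.9 * 7.8 = 147.42 m^2
Step 2 — Cm = 144.9 / 147.42 ≈ 0.98291 (5 s.f.)

0.98291


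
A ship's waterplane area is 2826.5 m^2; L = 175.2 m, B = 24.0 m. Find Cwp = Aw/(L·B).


Formula: Cwp = Aw / (L * B)
Step 1 — L * B = 175.2 * 24.0 = 4204.8 m^2
Step 2 — Cwp = 2826.5 / 4204.8 ≈ 0.67221 (5 s.f.)

0.67221


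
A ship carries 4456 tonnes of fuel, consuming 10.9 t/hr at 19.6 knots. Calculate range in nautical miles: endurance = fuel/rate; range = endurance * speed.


Formula: endurance = fuel / rate; range = endurance * speed
Step 1 — endurance = 4456 / 10.9 = 408.8073 hours
Step 2 — range = 408.8073 * 19.6 ≈ 8012.6 nautical miles (5 s.f.)

8012.6 NM


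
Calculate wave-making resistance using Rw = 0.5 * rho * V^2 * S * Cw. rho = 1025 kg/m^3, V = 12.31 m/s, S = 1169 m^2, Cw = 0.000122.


Formula: Rw = 0.5 * rho * V^2 * S * Cw
Step 1 — V^2 = 12.31^2 = 151.5361
Step 2 — 0.5 * rho * V^2 = 0.5 * 1025 * 151.5361 = 77662.25125
Step 3 — Rw = 77662.25125 * 1169 * 0.000122 ≈ 11076 N (5 s.f.)

11076 N


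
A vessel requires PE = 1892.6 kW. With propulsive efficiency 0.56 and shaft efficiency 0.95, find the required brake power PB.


Formula: PB = PE / (eta_D * eta_S)
Step 1 — combined efficiency = eta_D * eta_S = 0.56 * 0.95 = 0.532
Step 2 — PB = 1892.6 / 0.532 ≈ 3557.5 kW (5 s.f.)

3557.5 kW


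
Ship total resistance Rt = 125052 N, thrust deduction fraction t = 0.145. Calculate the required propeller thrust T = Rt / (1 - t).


Formula: T = Rt / (1 - t)
Step 1 — (1 - t) = 1 - 0.145 = 0.855
Step 2 — T = 125052 / 0.855 ≈ 146260 N (5 s.f.)

146260 N


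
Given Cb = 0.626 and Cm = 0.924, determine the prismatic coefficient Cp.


Formula: Cp = Cb / Cm
Substituting: Cp = 0.626 / 0.924
Result: Cp ≈ 0.67749 (5 s.f.)

0.67749


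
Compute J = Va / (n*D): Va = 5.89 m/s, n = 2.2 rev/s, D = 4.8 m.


Formula: J = Va / (n * D)
Step 1 — n * D = 2.2 * 4.8 = 10.56
Step 2 — J = 5.89 / 10.56 ≈ 0.55777 (5 s.f.)

0.55777


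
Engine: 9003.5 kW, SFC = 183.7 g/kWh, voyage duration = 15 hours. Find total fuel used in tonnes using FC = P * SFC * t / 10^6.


Formula: FC (tonnes) = P * SFC * t / 1,000,000
Step 1 — P * SFC * t = 9003.5 * 183.7 * 15 = 24809144.25 g
Step 2 — FC (tonnes) = 24809144.25 / 1,000,000 ≈ 24.809 tonnes (5 s.f.)

24.809 tonnes


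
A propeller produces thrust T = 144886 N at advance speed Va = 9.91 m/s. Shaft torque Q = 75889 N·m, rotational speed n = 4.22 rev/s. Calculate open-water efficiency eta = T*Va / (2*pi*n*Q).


Formula: eta = T * Va / (2 * pi * n * Q)
Step 1 — numerator = T * Va = 144886 * 9.91 = 1435820.26
Step 2 — 2 * pi * n = 2 * pi * 4.22 = 26.515042
Step 3 — denominator = 26.515042 * 75889 = 2012200.02
Step 4 — eta = 1435820.26 / 2012200.02 ≈ 0.71356 (5 s.f.)

0.71356


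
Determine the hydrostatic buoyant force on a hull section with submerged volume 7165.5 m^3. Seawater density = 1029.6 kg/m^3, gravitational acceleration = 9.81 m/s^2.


Formula: Fb = rho * g * V
Substituting: Fb = 1029.6 * 9.81 * 7165.5
Intermediate: 1029.6 * 9.81 = 10100.376
Result: Fb = 10100.376 * 7165.5 ≈ 72374000 N (5 s.f.)

72374000 N


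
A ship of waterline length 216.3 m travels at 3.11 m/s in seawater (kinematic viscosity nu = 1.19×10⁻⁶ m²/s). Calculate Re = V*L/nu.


Formula: Re = V * L / nu
Step 1 — V * L = 3.11 * 216.3 = 672.693 m^2/s
Step 2 — Re = 672.693 / 1.19e-6 = 5.65e+08

5.65e+08


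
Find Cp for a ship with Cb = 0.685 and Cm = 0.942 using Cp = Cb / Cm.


Formula: Cp = Cb / Cm
Substituting: Cp = 0.685 / 0.942
Result: Cp ≈ 0.72718 (5 s.f.)

0.72718


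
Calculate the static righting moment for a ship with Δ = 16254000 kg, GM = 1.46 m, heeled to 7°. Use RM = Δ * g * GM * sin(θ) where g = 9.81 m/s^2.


Formula: GZ = GM * sin(theta); RM = disp * g * GZ
Step 1 — GZ = 1.46 * sin(7°) = 1.46 * 0.121869 = 0.177929 m
Step 2 — RM = 16254000 * 9.81 * 0.177929 ≈ 28371000 N·m (5 s.f.)

28371000 N·m


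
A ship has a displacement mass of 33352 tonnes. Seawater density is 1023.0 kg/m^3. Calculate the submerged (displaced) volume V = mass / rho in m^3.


Formula: V = mass / rho
Step 1 — convert tonnes to kg: 33352 t * 1000 = 33352000 kg
Step 2 — V = 33352000 / 1023.0 ≈ 32602 m^3 (5 s.f.)

32602 m^3


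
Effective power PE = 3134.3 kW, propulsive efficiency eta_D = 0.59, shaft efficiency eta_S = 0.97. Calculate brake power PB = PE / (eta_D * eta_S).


Formula: PB = PE / (eta_D * eta_S)
Step 1 — combined efficiency = eta_D * eta_S = 0.59 * 0.97 = 0.5723
Step 2 — PB = 3134.3 / 0.5723 ≈ 5476.7 kW (5 s.f.)

5476.7 kW


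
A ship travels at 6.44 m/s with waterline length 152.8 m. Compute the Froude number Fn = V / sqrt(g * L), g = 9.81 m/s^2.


Formula: Fn = V / sqrt(g * L)
Step 1 — g * L = 9.81 * 152.8 = 1498.968
Step 2 — sqrt(g * L) = sqrt(1498.968) = 38.716508
Step 3 — Fn = 6.44 / 38.716508 ≈ 0.16634 (5 s.f.)

0.16634


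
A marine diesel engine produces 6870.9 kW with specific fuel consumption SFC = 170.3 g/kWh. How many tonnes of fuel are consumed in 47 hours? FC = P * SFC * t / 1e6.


Formula: FC (tonnes) = P * SFC * t / 1,000,000
Step 1 — P * SFC * t = 6870.9 * 170.3 * 47 = 54995370.69 g
Step 2 — FC (tonnes) = 54995370.69 / 1,000,000 ≈ 54.995 tonnes (5 s.f.)

54.995 tonnes


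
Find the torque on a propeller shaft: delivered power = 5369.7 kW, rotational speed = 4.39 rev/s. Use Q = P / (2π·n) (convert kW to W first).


Formula: Q = P_W / (2 * pi * n)
Step 1 — P_W = 5369.7 kW * 1000 = 5369700.0 W
Step 2 — 2 * pi * n = 2 * pi * 4.39 = 27.583183
Step 3 — Q = 5369700.0 / 27.583183 ≈ 194670 N·m (5 s.f.)

194670 N·m


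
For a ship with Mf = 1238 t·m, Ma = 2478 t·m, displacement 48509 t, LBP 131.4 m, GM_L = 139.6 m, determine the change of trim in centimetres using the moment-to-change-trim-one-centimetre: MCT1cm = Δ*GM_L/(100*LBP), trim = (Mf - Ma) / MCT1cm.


Formula: net trimming moment = Mf - Ma; MCT1cm = Δ*GM_L/(100*LBP); trim = net moment / MCT1cm
Step 1 — net trimming moment = 1238 - 2478 = -1240 t·m
Step 2 — MCT1cm = 48509 * 139.6 / (100 * 131.4) = 515.362 t·m/cm
Step 3 — trim = -1240 / 515.362 ≈ -2.4061 cm (5 s.f.)

-2.4061 cm


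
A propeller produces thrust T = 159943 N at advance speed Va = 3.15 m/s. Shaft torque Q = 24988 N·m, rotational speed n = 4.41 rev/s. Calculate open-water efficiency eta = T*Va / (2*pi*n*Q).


Formula: eta = T * Va / (2 * pi * n * Q)
Step 1 — numerator = T * Va = 159943 * 3.15 = 503820.45
Step 2 — 2 * pi * n = 2 * pi * 4.41 = 27.708847
Step 3 — denominator = 27.708847 * 24988 = 692388.67
Step 4 — eta = 503820.45 / 692388.67 ≈ 0.72766 (5 s.f.)

0.72766


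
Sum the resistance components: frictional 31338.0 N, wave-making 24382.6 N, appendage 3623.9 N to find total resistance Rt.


Formula: Rt = Rf + Rw + Ra
Substituting: Rt = 31338.0 + 24382.6 + 3623.9
Result: Rt = 59344.5 N

59344.5 N


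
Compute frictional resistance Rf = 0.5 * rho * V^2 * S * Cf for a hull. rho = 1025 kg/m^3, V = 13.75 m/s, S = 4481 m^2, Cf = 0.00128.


Formula: Rf = 0.5 * rho * V^2 * S * Cf
Step 1 — V^2 = 13.75^2 = 189.0625
Step 2 — 0.5 * rho * V^2 = 0.5 * 1025 * 189.0625 = 96894.53125
Step 3 — Rf = 96894.53125 * 4481 * 0.00128 ≈ 555760 N (5 s.f.)

555760 N


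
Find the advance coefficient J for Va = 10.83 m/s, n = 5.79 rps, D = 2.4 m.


Formula: J = Va / (n * D)
Step 1 — n * D = 5.79 * 2.4 = 13.896
Step 2 — J = 10.83 / 13.896 ≈ 0.77936 (5 s.f.)

0.77936


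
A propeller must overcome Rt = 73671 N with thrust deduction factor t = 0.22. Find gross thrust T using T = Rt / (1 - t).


Formula: T = Rt / (1 - t)
Step 1 — (1 - t) = 1 - 0.22 = 0.78
Step 2 — T = 73671 / 0.78 ≈ 94450 N (5 s.f.)

94450 N


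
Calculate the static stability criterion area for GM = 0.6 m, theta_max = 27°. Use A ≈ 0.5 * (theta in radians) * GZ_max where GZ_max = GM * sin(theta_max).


Formula: GZ_max = GM * sin(theta); Area = 0.5 * theta_rad * GZ_max
Step 1 — GZ_max = 0.6 * sin(27°) = 0.6 * 0.45399 = 0.272394 m
Step 2 — theta_rad = 27 * pi/180 = 0.471239 rad
Step 3 — Area = 0.5 * 0.471239 * 0.272394 ≈ 0.064181 m·rad (5 s.f.)

0.064181 m·rad


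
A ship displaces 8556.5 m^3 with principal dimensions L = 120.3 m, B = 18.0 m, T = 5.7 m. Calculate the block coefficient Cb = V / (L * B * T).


Formula: Cb = V / (L * B * T)
Step 1 — L * B * T = 120.3 * 18.0 * 5.7 = 12342.78 m^3
Step 2 — Cb = 8556.5 / 12342.78 ≈ 0.69324 (5 s.f.)

0.69324


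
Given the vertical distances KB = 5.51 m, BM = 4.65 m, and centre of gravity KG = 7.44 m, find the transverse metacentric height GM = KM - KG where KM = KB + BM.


Formula: GM = KB + BM - KG
Step 1 — KM = KB + BM = 5.51 + 4.65 = 10.16 m
Step 2 — GM = KM - KG = 10.16 - 7.44 = 2.72 m

2.72 m


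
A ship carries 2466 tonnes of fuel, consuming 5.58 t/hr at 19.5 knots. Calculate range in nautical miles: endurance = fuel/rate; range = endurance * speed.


Formula: endurance = fuel / rate; range = endurance * speed
Step 1 — endurance = 2466 / 5.58 = 441.9355 hours
Step 2 — range = 441.9355 * 19.5 ≈ 8617.7 nautical miles (5 s.f.)

8617.7 NM


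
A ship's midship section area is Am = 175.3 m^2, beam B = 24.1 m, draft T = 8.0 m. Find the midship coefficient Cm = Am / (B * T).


Formula: Cm = Am / (B * T)
Step 1 — B * T = 24.1 * 8.0 = 192.8 m^2
Step 2 — Cm = 175.3 / 192.8 ≈ 0.90923 (5 s.f.)

0.90923


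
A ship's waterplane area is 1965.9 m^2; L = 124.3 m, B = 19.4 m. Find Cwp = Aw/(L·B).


Formula: Cwp = Aw / (L * B)
Step 1 — L * B = 124.3 * 19.4 = 2411.42 m^2
Step 2 — Cwp = 1965.9 / 2411.42 ≈ 0.81525 (5 s.f.)

0.81525


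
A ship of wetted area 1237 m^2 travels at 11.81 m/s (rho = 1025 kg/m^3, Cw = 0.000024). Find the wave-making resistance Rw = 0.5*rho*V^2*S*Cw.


Formula: Rw = 0.5 * rho * V^2 * S * Cw
Step 1 — V^2 = 11.81^2 = 139.4761
Step 2 — 0.5 * rho * V^2 = 0.5 * 1025 * 139.4761 = 71481.50125
Step 3 — Rw = 71481.50125 * 1237 * 0.000024 ≈ 2122.1 N (5 s.f.)

2122.1 N


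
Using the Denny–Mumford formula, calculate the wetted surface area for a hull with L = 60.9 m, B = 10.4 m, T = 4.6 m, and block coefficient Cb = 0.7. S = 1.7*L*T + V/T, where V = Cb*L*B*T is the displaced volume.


Formula: S = 1.7*L*T + V/T with V = Cb*L*B*T, i.e. S = L * (1.7*T + Cb*B)
Step 1 — 1.7*T = 1.7 * 4.6 = 7.82 m
Step 2 — Cb*B = 0.7 * 10.4 = 7.28 m
Step 3 — 1.7*T + Cb*B = 7.82 + 7.28 = 15.1 m
Step 4 — S = 60.9 * 15.1 ≈ 919.59 m^2 (5 s.f.)

919.59 m^2


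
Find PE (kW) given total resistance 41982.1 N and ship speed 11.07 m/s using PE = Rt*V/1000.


Formula: PE = Rt * V / 1000 (kW)
Step 1 — PE (W) = 41982.1 * 11.07 = 464741.847 W
Step 2 — PE (kW) = 464741.847 / 1000 ≈ 464.74 kW (5 s.f.)

464.74 kW


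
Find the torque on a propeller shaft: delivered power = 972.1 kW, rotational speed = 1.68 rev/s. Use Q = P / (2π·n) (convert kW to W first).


Formula: Q = P_W / (2 * pi * n)
Step 1 — P_W = 972.1 kW * 1000 = 972100.0 W
Step 2 — 2 * pi * n = 2 * pi * 1.68 = 10.555751
Step 3 — Q = 972100.0 / 10.555751 ≈ 92092 N·m (5 s.f.)

92092 N·m


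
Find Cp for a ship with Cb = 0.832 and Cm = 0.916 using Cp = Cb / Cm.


Formula: Cp = Cb / Cm
Substituting: Cp = 0.832 / 0.916
Result: Cp ≈ 0.90830 (5 s.f.)

0.90830


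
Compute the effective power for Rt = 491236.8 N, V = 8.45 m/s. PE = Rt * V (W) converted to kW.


Formula: PE = Rt * V / 1000 (kW)
Step 1 — PE (W) = 491236.8 * 8.45 = 4150950.96 W
Step 2 — PE (kW) = 4150950.96 / 1000 ≈ 4151.0 kW (5 s.f.)

4151.0 kW


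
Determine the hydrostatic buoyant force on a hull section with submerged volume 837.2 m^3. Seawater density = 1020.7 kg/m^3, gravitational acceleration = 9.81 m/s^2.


Formula: Fb = rho * g * V
Substituting: Fb = 1020.7 * 9.81 * 837.2
Intermediate: 1020.7 * 9.81 = 10013.067
Result: Fb = 10013.067 * 837.2 ≈ 8382900 N (5 s.f.)

8382900 N


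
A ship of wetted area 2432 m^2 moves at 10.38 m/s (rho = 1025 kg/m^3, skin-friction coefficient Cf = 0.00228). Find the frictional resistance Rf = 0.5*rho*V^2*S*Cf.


Formula: Rf = 0.5 * rho * V^2 * S * Cf
Step 1 — V^2 = 10.38^2 = 107.7444
Step 2 — 0.5 * rho * V^2 = 0.5 * 1025 * 107.7444 = 55219.005
Step 3 — Rf = 55219.005 * 2432 * 0.00228 ≈ 306190 N (5 s.f.)

306190 N


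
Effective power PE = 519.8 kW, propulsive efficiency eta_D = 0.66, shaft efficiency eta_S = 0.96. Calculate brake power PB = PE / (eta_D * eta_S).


Formula: PB = PE / (eta_D * eta_S)
Step 1 — combined efficiency = eta_D * eta_S = 0.66 * 0.96 = 0.6336
Step 2 — PB = 519.8 / 0.6336 ≈ 820.39 kW (5 s.f.)

820.39 kW


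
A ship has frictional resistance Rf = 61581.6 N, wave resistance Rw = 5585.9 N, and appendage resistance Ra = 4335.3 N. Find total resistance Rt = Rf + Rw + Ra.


Formula: Rt = Rf + Rw + Ra
Substituting: Rt = 61581.6 + 5585.9 + 4335.3
Result: Rt = 71502.8 N

71502.8 N


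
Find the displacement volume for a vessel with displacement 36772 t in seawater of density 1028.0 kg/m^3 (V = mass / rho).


Formula: V = mass / rho
Step 1 — convert tonnes to kg: 36772 t * 1000 = 36772000 kg
Step 2 — V = 36772000 / 1028.0 ≈ 35770 m^3 (5 s.f.)

35770 m^3


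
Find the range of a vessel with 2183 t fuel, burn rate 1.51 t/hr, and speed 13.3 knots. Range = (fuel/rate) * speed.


Formula: endurance = fuel / rate; range = endurance * speed
Step 1 — endurance = 2183 / 1.51 = 1445.6954 hours
Step 2 — range = 1445.6954 * 13.3 ≈ 19228 nautical miles (5 s.f.)

19228 NM


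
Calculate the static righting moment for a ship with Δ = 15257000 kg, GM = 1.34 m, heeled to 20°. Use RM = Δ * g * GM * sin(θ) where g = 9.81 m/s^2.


Formula: GZ = GM * sin(theta); RM = disp * g * GZ
Step 1 — GZ = 1.34 * sin(20°) = 1.34 * 0.34202 = 0.458307 m
Step 2 — RM = 15257000 * 9.81 * 0.458307 ≈ 68595000 N·m (5 s.f.)

68595000 N·m


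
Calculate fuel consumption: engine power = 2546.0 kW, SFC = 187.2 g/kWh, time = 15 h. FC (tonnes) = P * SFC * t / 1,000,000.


Formula: FC (tonnes) = P * SFC * t / 1,000,000
Step 1 — P * SFC * t = 2546.0 * 187.2 * 15 = 7149168.0 g
Step 2 — FC (tonnes) = 7149168.0 / 1,000,000 ≈ 7.1492 tonnes (5 s.f.)

7.1492 tonnes


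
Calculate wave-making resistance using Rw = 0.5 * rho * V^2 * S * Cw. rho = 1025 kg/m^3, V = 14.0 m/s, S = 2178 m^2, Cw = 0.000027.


Formula: Rw = 0.5 * rho * V^2 * S * Cw
Step 1 — V^2 = 14.0^2 = 196.0
Step 2 — 0.5 * rho * V^2 = 0.5 * 1025 * 196.0 = 100450.0
Step 3 — Rw = 100450.0 * 2178 * 0.000027 ≈ 5907.1 N (5 s.f.)

5907.1 N
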